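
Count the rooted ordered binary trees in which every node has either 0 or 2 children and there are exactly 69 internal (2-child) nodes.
C_69 = 337485502510215975556783793455058624700

These full binary trees are counted by the Catalan number C_n = (1/(n + 1)) · C(2n, n). For n = 69: C_69 = (1/70) · C(138, 69) = 23623985175715118288974865541854103729000/70 = 337485502510215975556783793455058624700.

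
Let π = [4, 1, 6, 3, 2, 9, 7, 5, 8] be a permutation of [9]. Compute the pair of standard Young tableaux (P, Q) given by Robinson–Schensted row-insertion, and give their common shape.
P = [1, 2, 5, 8] / [3, 6, 7] / [4, 9];  Q = [1, 3, 6, 9] / [2, 4, 7] / [5, 8];  common shape = (4, 3, 2)

Row-insert the values π_1, π_2, … into P one at a time, bumping the leftmost entry strictly greater than the inserted value down to the next row. The recording tableau Q records, in position (i, j), the step at which that cell was added to P.
  Insert 4 (step 1): P = [4];  Q = [1]
  Insert 1 (step 2): P = [1] / [4];  Q = [1] / [2]
  Insert 6 (step 3): P = [1, 6] / [4];  Q = [1, 3] / [2]
  Insert 3 (step 4): P = [1, 3] / [4, 6];  Q = [1, 3] / [2, 4]
  Insert 2 (step 5): P = [1, 2] / [3, 6] / [4];  Q = [1, 3] / [2, 4] / [5]
  Insert 9 (step 6): P = [1, 2, 9] / [3, 6] / [4];  Q = [1, 3, 6] / [2, 4] / [5]
  Insert 7 (step 7): P = [1, 2, 7] / [3, 6, 9] / [4];  Q = [1, 3, 6] / [2, 4, 7] / [5]
  Insert 5 (step 8): P = [1, 2, 5] / [3, 6, 7] / [4, 9];  Q = [1, 3, 6] / [2, 4, 7] / [5, 8]
  Insert 8 (step 9): P = [1, 2, 5, 8] / [3, 6, 7] / [4, 9];  Q = [1, 3, 6, 9] / [2, 4, 7] / [5, 8]
Final shape: (4, 3, 2).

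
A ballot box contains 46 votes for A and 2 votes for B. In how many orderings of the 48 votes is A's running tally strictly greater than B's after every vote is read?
Strict-lead orderings = 1034

Total orderings of the 48 votes with 46 for A: C(48, 46) = 1128. By the Bertrand ballot formula (Cycle Lemma / reflection principle), the number of orderings in which A is strictly ahead of B throughout is (p − q)/(p + q) · C(p + q, p) = (46 − 2)/(46 + 2) · 1128 = 1034.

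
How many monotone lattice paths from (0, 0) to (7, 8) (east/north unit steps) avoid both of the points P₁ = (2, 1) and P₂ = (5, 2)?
Number of paths = 3807

Inclusion–exclusion. Total paths: C(15, 7) = 6435. Through P₁: C(3, 2)·C(12, 5) = 2376. Through P₂: C(7, 5)·C(8, 2) = 588. Since P₁ is strictly southwest of P₂, a monotone path through both must visit P₁ then P₂; paths through both = C(3, 2)·C(4, 3)·C(8, 2) = 336. Avoid both = 6435 − 2376 − 588 + 336 = 3807.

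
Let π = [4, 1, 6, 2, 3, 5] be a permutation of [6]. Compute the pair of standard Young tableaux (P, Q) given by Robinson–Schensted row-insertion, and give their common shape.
P = [1, 2, 3, 5] / [4, 6];  Q = [1, 3, 5, 6] / [2, 4];  common shape = (4, 2)

Row-insert the values π_1, π_2, … into P one at a time, bumping the leftmost entry strictly greater than the inserted value down to the next row. The recording tableau Q records, in position (i, j), the step at which that cell was added to P.
  Insert 4 (step 1): P = [4];  Q = [1]
  Insert 1 (step 2): P = [1] / [4];  Q = [1] / [2]
  Insert 6 (step 3): P = [1, 6] / [4];  Q = [1, 3] / [2]
  Insert 2 (step 4): P = [1, 2] / [4, 6];  Q = [1, 3] / [2, 4]
  Insert 3 (step 5): P = [1, 2, 3] / [4, 6];  Q = [1, 3, 5] / [2, 4]
  Insert 5 (step 6): P = [1, 2, 3, 5] / [4, 6];  Q = [1, 3, 5, 6] / [2, 4]
Final shape: (4, 2).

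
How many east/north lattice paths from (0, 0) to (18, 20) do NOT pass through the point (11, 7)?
Number of paths = 31111004130

Total paths from (0, 0) to (18, 20): C(38, 18) = 33578000610. Paths through (11, 7): (paths (0, 0) → (11, 7)) × (paths (11, 7) → (18, 20)) = C(18, 11) · C(20, 7) = 31824 · 77520 = 2466996480. Avoidance count = 33578000610 − 2466996480 = 31111004130.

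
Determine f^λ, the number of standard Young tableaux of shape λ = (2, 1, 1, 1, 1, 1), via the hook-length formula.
# SYT of shape (2, 1, 1, 1, 1, 1) = 6

Hook-length formula: f^λ = n! / Π hook(c), product over all cells c of the Young diagram. For λ = (2, 1, 1, 1, 1, 1), n = 7 boxes. Hook lengths by row (left-to-right, top-to-bottom): [7, 1]; [5]; [4]; [3]; [2]; [1]. Product of hooks = 840. So f^λ = 7! / 840 = 5040 / 840 = 6.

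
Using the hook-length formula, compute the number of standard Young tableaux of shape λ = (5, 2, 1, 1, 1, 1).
# SYT of shape (5, 2, 1, 1, 1, 1) = 924

Hook-length formula: f^λ = n! / Π hook(c), product over all cells c of the Young diagram. For λ = (5, 2, 1, 1, 1, 1), n = 11 boxes. Hook lengths by row (left-to-right, top-to-bottom): [10, 5, 3, 2, 1]; [6, 1]; [4]; [3]; [2]; [1]. Product of hooks = 43200. So f^λ = 11! / 43200 = 39916800 / 43200 = 924.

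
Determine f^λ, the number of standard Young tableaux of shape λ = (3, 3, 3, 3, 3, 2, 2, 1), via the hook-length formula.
# SYT of shape (3, 3, 3, 3, 3, 2, 2, 1) = 4157010

Hook-length formula: f^λ = n! / Π hook(c), product over all cells c of the Young diagram. For λ = (3, 3, 3, 3, 3, 2, 2, 1), n = 20 boxes. Hook lengths by row (left-to-right, top-to-bottom): [10, 8, 5]; [9, 7, 4]; [8, 6, 3]; [7, 5, 2]; [6, 4, 1]; [4, 2]; [3, 1]; [1]. Product of hooks = 585252864000. So f^λ = 20! / 585252864000 = 2432902008176640000 / 585252864000 = 4157010.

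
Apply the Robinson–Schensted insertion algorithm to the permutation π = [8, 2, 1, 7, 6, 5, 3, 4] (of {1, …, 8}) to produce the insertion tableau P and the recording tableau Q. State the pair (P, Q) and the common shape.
P = [1, 3, 4] / [2, 5] / [6] / [7] / [8];  Q = [1, 4, 8] / [2, 5] / [3] / [6] / [7];  common shape = (3, 2, 1, 1, 1)

Row-insert the values π_1, π_2, … into P one at a time, bumping the leftmost entry strictly greater than the inserted value down to the next row. The recording tableau Q records, in position (i, j), the step at which that cell was added to P.
  Insert 8 (step 1): P = [8];  Q = [1]
  Insert 2 (step 2): P = [2] / [8];  Q = [1] / [2]
  Insert 1 (step 3): P = [1] / [2] / [8];  Q = [1] / [2] / [3]
  Insert 7 (step 4): P = [1, 7] / [2] / [8];  Q = [1, 4] / [2] / [3]
  Insert 6 (step 5): P = [1, 6] / [2, 7] / [8];  Q = [1, 4] / [2, 5] / [3]
  Insert 5 (step 6): P = [1, 5] / [2, 6] / [7] / [8];  Q = [1, 4] / [2, 5] / [3] / [6]
  Insert 3 (step 7): P = [1, 3] / [2, 5] / [6] / [7] / [8];  Q = [1, 4] / [2, 5] / [3] / [6] / [7]
  Insert 4 (step 8): P = [1, 3, 4] / [2, 5] / [6] / [7] / [8];  Q = [1, 4, 8] / [2, 5] / [3] / [6] / [7]
Final shape: (3, 2, 1, 1, 1).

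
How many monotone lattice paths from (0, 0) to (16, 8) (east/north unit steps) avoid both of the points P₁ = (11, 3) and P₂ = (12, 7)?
Number of paths = 400903

Inclusion–exclusion. Total paths: C(24, 16) = 735471. Through P₁: C(14, 11)·C(10, 5) = 91728. Through P₂: C(19, 12)·C(5, 4) = 251940. Since P₁ is strictly southwest of P₂, a monotone path through both must visit P₁ then P₂; paths through both = C(14, 11)·C(5, 1)·C(5, 4) = 9100. Avoid both = 735471 − 91728 − 251940 + 9100 = 400903.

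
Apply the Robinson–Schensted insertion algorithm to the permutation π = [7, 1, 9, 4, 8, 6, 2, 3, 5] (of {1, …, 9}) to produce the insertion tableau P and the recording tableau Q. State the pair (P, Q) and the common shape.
P = [1, 2, 3, 5] / [4, 6] / [7, 8] / [9];  Q = [1, 3, 5, 9] / [2, 4] / [6, 8] / [7];  common shape = (4, 2, 2, 1)

Row-insert the values π_1, π_2, … into P one at a time, bumping the leftmost entry strictly greater than the inserted value down to the next row. The recording tableau Q records, in position (i, j), the step at which that cell was added to P.
  Insert 7 (step 1): P = [7];  Q = [1]
  Insert 1 (step 2): P = [1] / [7];  Q = [1] / [2]
  Insert 9 (step 3): P = [1, 9] / [7];  Q = [1, 3] / [2]
  Insert 4 (step 4): P = [1, 4] / [7, 9];  Q = [1, 3] / [2, 4]
  Insert 8 (step 5): P = [1, 4, 8] / [7, 9];  Q = [1, 3, 5] / [2, 4]
  Insert 6 (step 6): P = [1, 4, 6] / [7, 8] / [9];  Q = [1, 3, 5] / [2, 4] / [6]
  Insert 2 (step 7): P = [1, 2, 6] / [4, 8] / [7] / [9];  Q = [1, 3, 5] / [2, 4] / [6] / [7]
  Insert 3 (step 8): P = [1, 2, 3] / [4, 6] / [7, 8] / [9];  Q = [1, 3, 5] / [2, 4] / [6, 8] / [7]
  Insert 5 (step 9): P = [1, 2, 3, 5] / [4, 6] / [7, 8] / [9];  Q = [1, 3, 5, 9] / [2, 4] / [6, 8] / [7]
Final shape: (4, 2, 2, 1).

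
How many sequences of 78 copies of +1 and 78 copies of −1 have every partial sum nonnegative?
C_78 = 73745243611532458459690151854647329239335600

These ballot sequences are counted by the Catalan number C_n = (1/(n + 1)) · C(2n, n). For n = 78: C_78 = (1/79) · C(156, 78) = 5825874245311064218315521996517139009907512400/79 = 73745243611532458459690151854647329239335600.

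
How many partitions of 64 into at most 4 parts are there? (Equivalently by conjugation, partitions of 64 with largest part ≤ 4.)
p(64, parts ≤ 4) = 2280

Use the recurrence p(n, m) = p(n, m−1) + p(n−m, m): either the largest part is < m (count p(n, m−1)) or the largest part is exactly m (remove one copy of m, count p(n−m, m)). With p(0, ·) = 1 this gives p(64, parts ≤ 4) = 2280. (By conjugating Young diagrams, this also counts partitions of 64 into at most 4 parts.)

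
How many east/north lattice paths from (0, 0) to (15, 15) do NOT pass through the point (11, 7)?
Number of paths = 139364640

Total paths from (0, 0) to (15, 15): C(30, 15) = 155117520. Paths through (11, 7): (paths (0, 0) → (11, 7)) × (paths (11, 7) → (15, 15)) = C(18, 11) · C(12, 4) = 31824 · 495 = 15752880. Avoidance count = 155117520 − 15752880 = 139364640.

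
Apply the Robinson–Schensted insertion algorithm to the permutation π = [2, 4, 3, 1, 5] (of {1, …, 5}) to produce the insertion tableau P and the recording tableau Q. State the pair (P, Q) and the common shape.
P = [1, 3, 5] / [2] / [4];  Q = [1, 2, 5] / [3] / [4];  common shape = (3, 1, 1)

Row-insert the values π_1, π_2, … into P one at a time, bumping the leftmost entry strictly greater than the inserted value down to the next row. The recording tableau Q records, in position (i, j), the step at which that cell was added to P.
  Insert 2 (step 1): P = [2];  Q = [1]
  Insert 4 (step 2): P = [2, 4];  Q = [1, 2]
  Insert 3 (step 3): P = [2, 3] / [4];  Q = [1, 2] / [3]
  Insert 1 (step 4): P = [1, 3] / [2] / [4];  Q = [1, 2] / [3] / [4]
  Insert 5 (step 5): P = [1, 3, 5] / [2] / [4];  Q = [1, 2, 5] / [3] / [4]
Final shape: (3, 1, 1).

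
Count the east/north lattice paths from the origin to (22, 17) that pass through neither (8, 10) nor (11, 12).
Number of paths = 41938410306

Inclusion–exclusion. Total paths: C(39, 22) = 51021117810. Through P₁: C(18, 8)·C(21, 14) = 5088180240. Through P₂: C(23, 11)·C(16, 11) = 5905876704. Since P₁ is strictly southwest of P₂, a monotone path through both must visit P₁ then P₂; paths through both = C(18, 8)·C(5, 3)·C(16, 11) = 1911349440. Avoid both = 51021117810 − 5088180240 − 5905876704 + 1911349440 = 41938410306.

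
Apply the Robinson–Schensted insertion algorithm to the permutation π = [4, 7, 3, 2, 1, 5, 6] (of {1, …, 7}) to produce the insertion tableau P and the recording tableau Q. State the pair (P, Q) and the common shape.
P = [1, 5, 6] / [2, 7] / [3] / [4];  Q = [1, 2, 7] / [3, 6] / [4] / [5];  common shape = (3, 2, 1, 1)

Row-insert the values π_1, π_2, … into P one at a time, bumping the leftmost entry strictly greater than the inserted value down to the next row. The recording tableau Q records, in position (i, j), the step at which that cell was added to P.
  Insert 4 (step 1): P = [4];  Q = [1]
  Insert 7 (step 2): P = [4, 7];  Q = [1, 2]
  Insert 3 (step 3): P = [3, 7] / [4];  Q = [1, 2] / [3]
  Insert 2 (step 4): P = [2, 7] / [3] / [4];  Q = [1, 2] / [3] / [4]
  Insert 1 (step 5): P = [1, 7] / [2] / [3] / [4];  Q = [1, 2] / [3] / [4] / [5]
  Insert 5 (step 6): P = [1, 5] / [2, 7] / [3] / [4];  Q = [1, 2] / [3, 6] / [4] / [5]
  Insert 6 (step 7): P = [1, 5, 6] / [2, 7] / [3] / [4];  Q = [1, 2, 7] / [3, 6] / [4] / [5]
Final shape: (3, 2, 1, 1).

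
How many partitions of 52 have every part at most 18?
p(52, parts ≤ 18) = 228364

Use the recurrence p(n, m) = p(n, m−1) + p(n−m, m): either the largest part is < m (count p(n, m−1)) or the largest part is exactly m (remove one copy of m, count p(n−m, m)). With p(0, ·) = 1 this gives p(52, parts ≤ 18) = 228364. (By conjugating Young diagrams, this also counts partitions of 52 into at most 18 parts.)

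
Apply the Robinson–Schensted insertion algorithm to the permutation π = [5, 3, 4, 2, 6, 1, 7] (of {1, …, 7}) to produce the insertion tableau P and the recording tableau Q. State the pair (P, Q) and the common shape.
P = [1, 4, 6, 7] / [2] / [3] / [5];  Q = [1, 3, 5, 7] / [2] / [4] / [6];  common shape = (4, 1, 1, 1)

Row-insert the values π_1, π_2, … into P one at a time, bumping the leftmost entry strictly greater than the inserted value down to the next row. The recording tableau Q records, in position (i, j), the step at which that cell was added to P.
  Insert 5 (step 1): P = [5];  Q = [1]
  Insert 3 (step 2): P = [3] / [5];  Q = [1] / [2]
  Insert 4 (step 3): P = [3, 4] / [5];  Q = [1, 3] / [2]
  Insert 2 (step 4): P = [2, 4] / [3] / [5];  Q = [1, 3] / [2] / [4]
  Insert 6 (step 5): P = [2, 4, 6] / [3] / [5];  Q = [1, 3, 5] / [2] / [4]
  Insert 1 (step 6): P = [1, 4, 6] / [2] / [3] / [5];  Q = [1, 3, 5] / [2] / [4] / [6]
  Insert 7 (step 7): P = [1, 4, 6, 7] / [2] / [3] / [5];  Q = [1, 3, 5, 7] / [2] / [4] / [6]
Final shape: (4, 1, 1, 1).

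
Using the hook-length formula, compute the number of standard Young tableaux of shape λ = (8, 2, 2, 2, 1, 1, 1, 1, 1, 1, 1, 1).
# SYT of shape (8, 2, 2, 2, 1, 1, 1, 1, 1, 1, 1, 1) = 25729704

Hook-length formula: f^λ = n! / Π hook(c), product over all cells c of the Young diagram. For λ = (8, 2, 2, 2, 1, 1, 1, 1, 1, 1, 1, 1), n = 22 boxes. Hook lengths by row (left-to-right, top-to-bottom): [19, 10, 6, 5, 4, 3, 2, 1]; [12, 3]; [11, 2]; [10, 1]; [8]; [7]; [6]; [5]; [4]; [3]; [2]; [1]. Product of hooks = 43684945920000. So f^λ = 22! / 43684945920000 = 1124000727777607680000 / 43684945920000 = 25729704.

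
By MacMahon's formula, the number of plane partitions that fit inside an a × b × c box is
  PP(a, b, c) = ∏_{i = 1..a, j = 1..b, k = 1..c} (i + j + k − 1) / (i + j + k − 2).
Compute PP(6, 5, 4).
PP(6, 5, 4) = 133613766

Evaluate the triple product over i = 1..6, j = 1..5, k = 1..4. The factors are (2/1) · (3/2) · (4/3) · (5/4) · (3/2) · (4/3) · (5/4) · (6/5) · … (120 factors total). The numerators and denominators telescope so the product is an integer; carrying out the multiplication exactly gives PP(6, 5, 4) = 133613766.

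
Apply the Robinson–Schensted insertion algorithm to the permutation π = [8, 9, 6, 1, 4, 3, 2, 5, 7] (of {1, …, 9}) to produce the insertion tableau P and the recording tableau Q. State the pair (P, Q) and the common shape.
P = [1, 2, 5, 7] / [3, 9] / [4] / [6] / [8];  Q = [1, 2, 8, 9] / [3, 5] / [4] / [6] / [7];  common shape = (4, 2, 1, 1, 1)

Row-insert the values π_1, π_2, … into P one at a time, bumping the leftmost entry strictly greater than the inserted value down to the next row. The recording tableau Q records, in position (i, j), the step at which that cell was added to P.
  Insert 8 (step 1): P = [8];  Q = [1]
  Insert 9 (step 2): P = [8, 9];  Q = [1, 2]
  Insert 6 (step 3): P = [6, 9] / [8];  Q = [1, 2] / [3]
  Insert 1 (step 4): P = [1, 9] / [6] / [8];  Q = [1, 2] / [3] / [4]
  Insert 4 (step 5): P = [1, 4] / [6, 9] / [8];  Q = [1, 2] / [3, 5] / [4]
  Insert 3 (step 6): P = [1, 3] / [4, 9] / [6] / [8];  Q = [1, 2] / [3, 5] / [4] / [6]
  Insert 2 (step 7): P = [1, 2] / [3, 9] / [4] / [6] / [8];  Q = [1, 2] / [3, 5] / [4] / [6] / [7]
  Insert 5 (step 8): P = [1, 2, 5] / [3, 9] / [4] / [6] / [8];  Q = [1, 2, 8] / [3, 5] / [4] / [6] / [7]
  Insert 7 (step 9): P = [1, 2, 5, 7] / [3, 9] / [4] / [6] / [8];  Q = [1, 2, 8, 9] / [3, 5] / [4] / [6] / [7]
Final shape: (4, 2, 1, 1, 1).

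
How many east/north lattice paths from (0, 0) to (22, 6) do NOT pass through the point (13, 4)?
Number of paths = 245840

Total paths from (0, 0) to (22, 6): C(28, 22) = 376740. Paths through (13, 4): (paths (0, 0) → (13, 4)) × (paths (13, 4) → (22, 6)) = C(17, 13) · C(11, 9) = 2380 · 55 = 130900. Avoidance count = 376740 − 130900 = 245840.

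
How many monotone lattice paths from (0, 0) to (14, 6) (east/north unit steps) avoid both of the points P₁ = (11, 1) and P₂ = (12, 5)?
Number of paths = 19704

Inclusion–exclusion. Total paths: C(20, 14) = 38760. Through P₁: C(12, 11)·C(8, 3) = 672. Through P₂: C(17, 12)·C(3, 2) = 18564. Since P₁ is strictly southwest of P₂, a monotone path through both must visit P₁ then P₂; paths through both = C(12, 11)·C(5, 1)·C(3, 2) = 180. Avoid both = 38760 − 672 − 18564 + 180 = 19704.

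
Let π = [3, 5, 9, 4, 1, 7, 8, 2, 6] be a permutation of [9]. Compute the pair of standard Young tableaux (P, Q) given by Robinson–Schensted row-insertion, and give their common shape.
P = [1, 2, 6, 8] / [3, 4, 7] / [5, 9];  Q = [1, 2, 3, 7] / [4, 6, 9] / [5, 8];  common shape = (4, 3, 2)

Row-insert the values π_1, π_2, … into P one at a time, bumping the leftmost entry strictly greater than the inserted value down to the next row. The recording tableau Q records, in position (i, j), the step at which that cell was added to P.
  Insert 3 (step 1): P = [3];  Q = [1]
  Insert 5 (step 2): P = [3, 5];  Q = [1, 2]
  Insert 9 (step 3): P = [3, 5, 9];  Q = [1, 2, 3]
  Insert 4 (step 4): P = [3, 4, 9] / [5];  Q = [1, 2, 3] / [4]
  Insert 1 (step 5): P = [1, 4, 9] / [3] / [5];  Q = [1, 2, 3] / [4] / [5]
  Insert 7 (step 6): P = [1, 4, 7] / [3, 9] / [5];  Q = [1, 2, 3] / [4, 6] / [5]
  Insert 8 (step 7): P = [1, 4, 7, 8] / [3, 9] / [5];  Q = [1, 2, 3, 7] / [4, 6] / [5]
  Insert 2 (step 8): P = [1, 2, 7, 8] / [3, 4] / [5, 9];  Q = [1, 2, 3, 7] / [4, 6] / [5, 8]
  Insert 6 (step 9): P = [1, 2, 6, 8] / [3, 4, 7] / [5, 9];  Q = [1, 2, 3, 7] / [4, 6, 9] / [5, 8]
Final shape: (4, 3, 2).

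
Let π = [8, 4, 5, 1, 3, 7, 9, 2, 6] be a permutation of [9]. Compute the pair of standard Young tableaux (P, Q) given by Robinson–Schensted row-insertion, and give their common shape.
P = [1, 2, 6, 9] / [3, 5, 7] / [4] / [8];  Q = [1, 3, 6, 7] / [2, 5, 9] / [4] / [8];  common shape = (4, 3, 1, 1)

Row-insert the values π_1, π_2, … into P one at a time, bumping the leftmost entry strictly greater than the inserted value down to the next row. The recording tableau Q records, in position (i, j), the step at which that cell was added to P.
  Insert 8 (step 1): P = [8];  Q = [1]
  Insert 4 (step 2): P = [4] / [8];  Q = [1] / [2]
  Insert 5 (step 3): P = [4, 5] / [8];  Q = [1, 3] / [2]
  Insert 1 (step 4): P = [1, 5] / [4] / [8];  Q = [1, 3] / [2] / [4]
  Insert 3 (step 5): P = [1, 3] / [4, 5] / [8];  Q = [1, 3] / [2, 5] / [4]
  Insert 7 (step 6): P = [1, 3, 7] / [4, 5] / [8];  Q = [1, 3, 6] / [2, 5] / [4]
  Insert 9 (step 7): P = [1, 3, 7, 9] / [4, 5] / [8];  Q = [1, 3, 6, 7] / [2, 5] / [4]
  Insert 2 (step 8): P = [1, 2, 7, 9] / [3, 5] / [4] / [8];  Q = [1, 3, 6, 7] / [2, 5] / [4] / [8]
  Insert 6 (step 9): P = [1, 2, 6, 9] / [3, 5, 7] / [4] / [8];  Q = [1, 3, 6, 7] / [2, 5, 9] / [4] / [8]
Final shape: (4, 3, 1, 1).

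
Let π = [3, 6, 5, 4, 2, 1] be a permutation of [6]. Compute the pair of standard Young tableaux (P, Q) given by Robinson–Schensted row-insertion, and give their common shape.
P = [1, 4] / [2] / [3] / [5] / [6];  Q = [1, 2] / [3] / [4] / [5] / [6];  common shape = (2, 1, 1, 1, 1)

Row-insert the values π_1, π_2, … into P one at a time, bumping the leftmost entry strictly greater than the inserted value down to the next row. The recording tableau Q records, in position (i, j), the step at which that cell was added to P.
  Insert 3 (step 1): P = [3];  Q = [1]
  Insert 6 (step 2): P = [3, 6];  Q = [1, 2]
  Insert 5 (step 3): P = [3, 5] / [6];  Q = [1, 2] / [3]
  Insert 4 (step 4): P = [3, 4] / [5] / [6];  Q = [1, 2] / [3] / [4]
  Insert 2 (step 5): P = [2, 4] / [3] / [5] / [6];  Q = [1, 2] / [3] / [4] / [5]
  Insert 1 (step 6): P = [1, 4] / [2] / [3] / [5] / [6];  Q = [1, 2] / [3] / [4] / [5] / [6]
Final shape: (2, 1, 1, 1, 1).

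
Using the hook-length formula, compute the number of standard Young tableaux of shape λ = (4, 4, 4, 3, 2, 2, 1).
# SYT of shape (4, 4, 4, 3, 2, 2, 1) = 48498450

Hook-length formula: f^λ = n! / Π hook(c), product over all cells c of the Young diagram. For λ = (4, 4, 4, 3, 2, 2, 1), n = 20 boxes. Hook lengths by row (left-to-right, top-to-bottom): [10, 8, 5, 3]; [9, 7, 4, 2]; [8, 6, 3, 1]; [6, 4, 1]; [4, 2]; [3, 1]; [1]. Product of hooks = 50164531200. So f^λ = 20! / 50164531200 = 2432902008176640000 / 50164531200 = 48498450.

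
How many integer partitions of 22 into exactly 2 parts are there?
p(22, 2 parts) = 11

Partitions of n into exactly k parts are in bijection with partitions of n − k into at most k parts (subtract 1 from each part). So p(22, exactly 2) = p(20, parts ≤ 2). Computing via the recurrence p(m, j) = p(m, j−1) + p(m−j, j) gives 11.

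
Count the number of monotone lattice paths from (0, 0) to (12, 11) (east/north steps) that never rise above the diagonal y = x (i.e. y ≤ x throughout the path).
Number of paths = 208012

By the reflection principle (André's argument), the number of monotone paths to (12, 11) with n ≤ m that never go above y = x is C(23, 12) − C(23, 13) = 1352078 − 1144066 = 208012.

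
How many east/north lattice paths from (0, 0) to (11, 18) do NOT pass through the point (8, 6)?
Number of paths = 33230925

Total paths from (0, 0) to (11, 18): C(29, 11) = 34597290. Paths through (8, 6): (paths (0, 0) → (8, 6)) × (paths (8, 6) → (11, 18)) = C(14, 8) · C(15, 3) = 3003 · 455 = 1366365. Avoidance count = 34597290 − 1366365 = 33230925.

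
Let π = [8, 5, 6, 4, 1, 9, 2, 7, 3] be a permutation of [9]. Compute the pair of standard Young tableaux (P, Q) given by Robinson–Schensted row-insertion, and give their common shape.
P = [1, 2, 3] / [4, 6, 7] / [5, 9] / [8];  Q = [1, 3, 6] / [2, 7, 8] / [4, 9] / [5];  common shape = (3, 3, 2, 1)

Row-insert the values π_1, π_2, … into P one at a time, bumping the leftmost entry strictly greater than the inserted value down to the next row. The recording tableau Q records, in position (i, j), the step at which that cell was added to P.
  Insert 8 (step 1): P = [8];  Q = [1]
  Insert 5 (step 2): P = [5] / [8];  Q = [1] / [2]
  Insert 6 (step 3): P = [5, 6] / [8];  Q = [1, 3] / [2]
  Insert 4 (step 4): P = [4, 6] / [5] / [8];  Q = [1, 3] / [2] / [4]
  Insert 1 (step 5): P = [1, 6] / [4] / [5] / [8];  Q = [1, 3] / [2] / [4] / [5]
  Insert 9 (step 6): P = [1, 6, 9] / [4] / [5] / [8];  Q = [1, 3, 6] / [2] / [4] / [5]
  Insert 2 (step 7): P = [1, 2, 9] / [4, 6] / [5] / [8];  Q = [1, 3, 6] / [2, 7] / [4] / [5]
  Insert 7 (step 8): P = [1, 2, 7] / [4, 6, 9] / [5] / [8];  Q = [1, 3, 6] / [2, 7, 8] / [4] / [5]
  Insert 3 (step 9): P = [1, 2, 3] / [4, 6, 7] / [5, 9] / [8];  Q = [1, 3, 6] / [2, 7, 8] / [4, 9] / [5]
Final shape: (3, 3, 2, 1).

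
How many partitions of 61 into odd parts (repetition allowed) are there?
p_odd(61) = 12076

Enumerate partitions using only odd parts via the recurrence o(n, m) = o(n, m−2) + o(n−m, m) over odd m, starting from the largest odd part ≤ n. This gives p_odd(61) = 12076. (Euler's theorem: equals the count of distinct-part partitions.)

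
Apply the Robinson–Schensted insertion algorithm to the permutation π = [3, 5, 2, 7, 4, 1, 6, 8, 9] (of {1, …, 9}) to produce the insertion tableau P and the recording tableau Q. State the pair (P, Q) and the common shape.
P = [1, 4, 6, 8, 9] / [2, 5, 7] / [3];  Q = [1, 2, 4, 8, 9] / [3, 5, 7] / [6];  common shape = (5, 3, 1)

Row-insert the values π_1, π_2, … into P one at a time, bumping the leftmost entry strictly greater than the inserted value down to the next row. The recording tableau Q records, in position (i, j), the step at which that cell was added to P.
  Insert 3 (step 1): P = [3];  Q = [1]
  Insert 5 (step 2): P = [3, 5];  Q = [1, 2]
  Insert 2 (step 3): P = [2, 5] / [3];  Q = [1, 2] / [3]
  Insert 7 (step 4): P = [2, 5, 7] / [3];  Q = [1, 2, 4] / [3]
  Insert 4 (step 5): P = [2, 4, 7] / [3, 5];  Q = [1, 2, 4] / [3, 5]
  Insert 1 (step 6): P = [1, 4, 7] / [2, 5] / [3];  Q = [1, 2, 4] / [3, 5] / [6]
  Insert 6 (step 7): P = [1, 4, 6] / [2, 5, 7] / [3];  Q = [1, 2, 4] / [3, 5, 7] / [6]
  Insert 8 (step 8): P = [1, 4, 6, 8] / [2, 5, 7] / [3];  Q = [1, 2, 4, 8] / [3, 5, 7] / [6]
  Insert 9 (step 9): P = [1, 4, 6, 8, 9] / [2, 5, 7] / [3];  Q = [1, 2, 4, 8, 9] / [3, 5, 7] / [6]
Final shape: (5, 3, 1).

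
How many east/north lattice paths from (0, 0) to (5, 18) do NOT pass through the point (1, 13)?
Number of paths = 31885

Total paths from (0, 0) to (5, 18): C(23, 5) = 33649. Paths through (1, 13): (paths (0, 0) → (1, 13)) × (paths (1, 13) → (5, 18)) = C(14, 1) · C(9, 4) = 14 · 126 = 1764. Avoidance count = 33649 − 1764 = 31885.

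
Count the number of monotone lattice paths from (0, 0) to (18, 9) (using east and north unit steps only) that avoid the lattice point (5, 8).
Number of paths = 4668807

Total paths from (0, 0) to (18, 9): C(27, 18) = 4686825. Paths through (5, 8): (paths (0, 0) → (5, 8)) × (paths (5, 8) → (18, 9)) = C(13, 5) · C(14, 13) = 1287 · 14 = 18018. Avoidance count = 4686825 − 18018 = 4668807.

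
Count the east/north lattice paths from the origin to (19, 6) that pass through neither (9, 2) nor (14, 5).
Number of paths = 70757

Inclusion–exclusion. Total paths: C(25, 19) = 177100. Through P₁: C(11, 9)·C(14, 10) = 55055. Through P₂: C(19, 14)·C(6, 5) = 69768. Since P₁ is strictly southwest of P₂, a monotone path through both must visit P₁ then P₂; paths through both = C(11, 9)·C(8, 5)·C(6, 5) = 18480. Avoid both = 177100 − 55055 − 69768 + 18480 = 70757.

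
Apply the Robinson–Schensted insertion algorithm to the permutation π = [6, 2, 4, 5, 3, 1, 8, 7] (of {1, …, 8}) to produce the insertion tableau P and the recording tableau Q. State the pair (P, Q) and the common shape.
P = [1, 3, 5, 7] / [2, 8] / [4] / [6];  Q = [1, 3, 4, 7] / [2, 8] / [5] / [6];  common shape = (4, 2, 1, 1)

Row-insert the values π_1, π_2, … into P one at a time, bumping the leftmost entry strictly greater than the inserted value down to the next row. The recording tableau Q records, in position (i, j), the step at which that cell was added to P.
  Insert 6 (step 1): P = [6];  Q = [1]
  Insert 2 (step 2): P = [2] / [6];  Q = [1] / [2]
  Insert 4 (step 3): P = [2, 4] / [6];  Q = [1, 3] / [2]
  Insert 5 (step 4): P = [2, 4, 5] / [6];  Q = [1, 3, 4] / [2]
  Insert 3 (step 5): P = [2, 3, 5] / [4] / [6];  Q = [1, 3, 4] / [2] / [5]
  Insert 1 (step 6): P = [1, 3, 5] / [2] / [4] / [6];  Q = [1, 3, 4] / [2] / [5] / [6]
  Insert 8 (step 7): P = [1, 3, 5, 8] / [2] / [4] / [6];  Q = [1, 3, 4, 7] / [2] / [5] / [6]
  Insert 7 (step 8): P = [1, 3, 5, 7] / [2, 8] / [4] / [6];  Q = [1, 3, 4, 7] / [2, 8] / [5] / [6]
Final shape: (4, 2, 1, 1).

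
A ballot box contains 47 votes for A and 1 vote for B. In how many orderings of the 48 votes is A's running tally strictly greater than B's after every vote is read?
Strict-lead orderings = 46

Total orderings of the 48 votes with 47 for A: C(48, 47) = 48. By the Bertrand ballot formula (Cycle Lemma / reflection principle), the number of orderings in which A is strictly ahead of B throughout is (p − q)/(p + q) · C(p + q, p) = (47 − 1)/(47 + 1) · 48 = 46.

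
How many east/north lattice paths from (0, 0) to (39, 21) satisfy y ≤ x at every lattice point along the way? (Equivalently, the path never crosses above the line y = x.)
Number of paths = 3792621219538305

By the reflection principle (André's argument), the number of monotone paths to (39, 21) with n ≤ m that never go above y = x is C(60, 39) − C(60, 40) = 7984465725343800 − 4191844505805495 = 3792621219538305.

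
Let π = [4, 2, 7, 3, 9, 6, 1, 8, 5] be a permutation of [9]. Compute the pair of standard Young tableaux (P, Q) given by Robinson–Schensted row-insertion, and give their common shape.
P = [1, 3, 5, 8] / [2, 6, 9] / [4, 7];  Q = [1, 3, 5, 8] / [2, 4, 6] / [7, 9];  common shape = (4, 3, 2)

Row-insert the values π_1, π_2, … into P one at a time, bumping the leftmost entry strictly greater than the inserted value down to the next row. The recording tableau Q records, in position (i, j), the step at which that cell was added to P.
  Insert 4 (step 1): P = [4];  Q = [1]
  Insert 2 (step 2): P = [2] / [4];  Q = [1] / [2]
  Insert 7 (step 3): P = [2, 7] / [4];  Q = [1, 3] / [2]
  Insert 3 (step 4): P = [2, 3] / [4, 7];  Q = [1, 3] / [2, 4]
  Insert 9 (step 5): P = [2, 3, 9] / [4, 7];  Q = [1, 3, 5] / [2, 4]
  Insert 6 (step 6): P = [2, 3, 6] / [4, 7, 9];  Q = [1, 3, 5] / [2, 4, 6]
  Insert 1 (step 7): P = [1, 3, 6] / [2, 7, 9] / [4];  Q = [1, 3, 5] / [2, 4, 6] / [7]
  Insert 8 (step 8): P = [1, 3, 6, 8] / [2, 7, 9] / [4];  Q = [1, 3, 5, 8] / [2, 4, 6] / [7]
  Insert 5 (step 9): P = [1, 3, 5, 8] / [2, 6, 9] / [4, 7];  Q = [1, 3, 5, 8] / [2, 4, 6] / [7, 9]
Final shape: (4, 3, 2).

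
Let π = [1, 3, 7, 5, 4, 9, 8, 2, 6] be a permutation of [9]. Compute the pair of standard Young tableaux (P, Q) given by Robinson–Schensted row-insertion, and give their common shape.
P = [1, 2, 4, 6] / [3, 8] / [5, 9] / [7];  Q = [1, 2, 3, 6] / [4, 7] / [5, 9] / [8];  common shape = (4, 2, 2, 1)

Row-insert the values π_1, π_2, … into P one at a time, bumping the leftmost entry strictly greater than the inserted value down to the next row. The recording tableau Q records, in position (i, j), the step at which that cell was added to P.
  Insert 1 (step 1): P = [1];  Q = [1]
  Insert 3 (step 2): P = [1, 3];  Q = [1, 2]
  Insert 7 (step 3): P = [1, 3, 7];  Q = [1, 2, 3]
  Insert 5 (step 4): P = [1, 3, 5] / [7];  Q = [1, 2, 3] / [4]
  Insert 4 (step 5): P = [1, 3, 4] / [5] / [7];  Q = [1, 2, 3] / [4] / [5]
  Insert 9 (step 6): P = [1, 3, 4, 9] / [5] / [7];  Q = [1, 2, 3, 6] / [4] / [5]
  Insert 8 (step 7): P = [1, 3, 4, 8] / [5, 9] / [7];  Q = [1, 2, 3, 6] / [4, 7] / [5]
  Insert 2 (step 8): P = [1, 2, 4, 8] / [3, 9] / [5] / [7];  Q = [1, 2, 3, 6] / [4, 7] / [5] / [8]
  Insert 6 (step 9): P = [1, 2, 4, 6] / [3, 8] / [5, 9] / [7];  Q = [1, 2, 3, 6] / [4, 7] / [5, 9] / [8]
Final shape: (4, 2, 2, 1).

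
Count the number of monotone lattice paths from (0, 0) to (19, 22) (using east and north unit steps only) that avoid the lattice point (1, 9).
Number of paths = 242600139450

Total paths from (0, 0) to (19, 22): C(41, 19) = 244662670200. Paths through (1, 9): (paths (0, 0) → (1, 9)) × (paths (1, 9) → (19, 22)) = C(10, 1) · C(31, 18) = 10 · 206253075 = 2062530750. Avoidance count = 244662670200 − 2062530750 = 242600139450.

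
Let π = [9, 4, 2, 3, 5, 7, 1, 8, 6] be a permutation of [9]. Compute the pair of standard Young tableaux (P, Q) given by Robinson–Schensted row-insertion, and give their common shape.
P = [1, 3, 5, 6, 8] / [2, 7] / [4] / [9];  Q = [1, 4, 5, 6, 8] / [2, 9] / [3] / [7];  common shape = (5, 2, 1, 1)

Row-insert the values π_1, π_2, … into P one at a time, bumping the leftmost entry strictly greater than the inserted value down to the next row. The recording tableau Q records, in position (i, j), the step at which that cell was added to P.
  Insert 9 (step 1): P = [9];  Q = [1]
  Insert 4 (step 2): P = [4] / [9];  Q = [1] / [2]
  Insert 2 (step 3): P = [2] / [4] / [9];  Q = [1] / [2] / [3]
  Insert 3 (step 4): P = [2, 3] / [4] / [9];  Q = [1, 4] / [2] / [3]
  Insert 5 (step 5): P = [2, 3, 5] / [4] / [9];  Q = [1, 4, 5] / [2] / [3]
  Insert 7 (step 6): P = [2, 3, 5, 7] / [4] / [9];  Q = [1, 4, 5, 6] / [2] / [3]
  Insert 1 (step 7): P = [1, 3, 5, 7] / [2] / [4] / [9];  Q = [1, 4, 5, 6] / [2] / [3] / [7]
  Insert 8 (step 8): P = [1, 3, 5, 7, 8] / [2] / [4] / [9];  Q = [1, 4, 5, 6, 8] / [2] / [3] / [7]
  Insert 6 (step 9): P = [1, 3, 5, 6, 8] / [2, 7] / [4] / [9];  Q = [1, 4, 5, 6, 8] / [2, 9] / [3] / [7]
Final shape: (5, 2, 1, 1).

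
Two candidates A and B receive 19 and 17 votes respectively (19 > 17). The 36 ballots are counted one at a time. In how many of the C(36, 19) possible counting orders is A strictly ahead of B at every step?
Strict-lead orderings = 477638700

Total orderings of the 36 votes with 19 for A: C(36, 19) = 8597496600. By the Bertrand ballot formula (Cycle Lemma / reflection principle), the number of orderings in which A is strictly ahead of B throughout is (p − q)/(p + q) · C(p + q, p) = (19 − 17)/(19 + 17) · 8597496600 = 477638700.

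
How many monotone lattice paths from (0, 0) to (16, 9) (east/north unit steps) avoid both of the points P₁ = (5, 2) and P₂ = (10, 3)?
Number of paths = 1226831

Inclusion–exclusion. Total paths: C(25, 16) = 2042975. Through P₁: C(7, 5)·C(18, 11) = 668304. Through P₂: C(13, 10)·C(12, 6) = 264264. Since P₁ is strictly southwest of P₂, a monotone path through both must visit P₁ then P₂; paths through both = C(7, 5)·C(6, 5)·C(12, 6) = 116424. Avoid both = 2042975 − 668304 − 264264 + 116424 = 1226831.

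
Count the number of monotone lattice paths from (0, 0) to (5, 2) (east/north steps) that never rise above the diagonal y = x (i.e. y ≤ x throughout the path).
Number of paths = 14

By the reflection principle (André's argument), the number of monotone paths to (5, 2) with n ≤ m that never go above y = x is C(7, 5) − C(7, 6) = 21 − 7 = 14.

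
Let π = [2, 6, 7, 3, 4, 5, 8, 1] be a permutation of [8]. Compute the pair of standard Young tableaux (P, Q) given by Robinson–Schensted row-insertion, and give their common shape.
P = [1, 3, 4, 5, 8] / [2, 7] / [6];  Q = [1, 2, 3, 6, 7] / [4, 5] / [8];  common shape = (5, 2, 1)

Row-insert the values π_1, π_2, … into P one at a time, bumping the leftmost entry strictly greater than the inserted value down to the next row. The recording tableau Q records, in position (i, j), the step at which that cell was added to P.
  Insert 2 (step 1): P = [2];  Q = [1]
  Insert 6 (step 2): P = [2, 6];  Q = [1, 2]
  Insert 7 (step 3): P = [2, 6, 7];  Q = [1, 2, 3]
  Insert 3 (step 4): P = [2, 3, 7] / [6];  Q = [1, 2, 3] / [4]
  Insert 4 (step 5): P = [2, 3, 4] / [6, 7];  Q = [1, 2, 3] / [4, 5]
  Insert 5 (step 6): P = [2, 3, 4, 5] / [6, 7];  Q = [1, 2, 3, 6] / [4, 5]
  Insert 8 (step 7): P = [2, 3, 4, 5, 8] / [6, 7];  Q = [1, 2, 3, 6, 7] / [4, 5]
  Insert 1 (step 8): P = [1, 3, 4, 5, 8] / [2, 7] / [6];  Q = [1, 2, 3, 6, 7] / [4, 5] / [8]
Final shape: (5, 2, 1).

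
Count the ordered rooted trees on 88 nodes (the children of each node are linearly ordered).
C_87 = 16435314834665426797069144960762886143367590394940

These ordered rooted trees are counted by the Catalan number C_n = (1/(n + 1)) · C(2n, n). For n = 87: C_87 = (1/88) · C(174, 87) = 1446307705450557558142084756547133980616347954754720/88 = 16435314834665426797069144960762886143367590394940.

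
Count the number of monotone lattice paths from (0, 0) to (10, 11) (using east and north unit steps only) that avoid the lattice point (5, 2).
Number of paths = 310674

Total paths from (0, 0) to (10, 11): C(21, 10) = 352716. Paths through (5, 2): (paths (0, 0) → (5, 2)) × (paths (5, 2) → (10, 11)) = C(7, 5) · C(14, 5) = 21 · 2002 = 42042. Avoidance count = 352716 − 42042 = 310674.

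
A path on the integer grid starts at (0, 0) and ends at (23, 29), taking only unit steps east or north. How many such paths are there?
Number of paths = 352870329957600

A monotone lattice path from (0, 0) to (23, 29) consists of 23 east steps and 29 north steps in some order, so it is determined by which 23 of the 52 steps are east. The count is C(52, 23) = 352870329957600.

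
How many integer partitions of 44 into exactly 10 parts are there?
p(44, 10 parts) = 6912

Partitions of n into exactly k parts are in bijection with partitions of n − k into at most k parts (subtract 1 from each part). So p(44, exactly 10) = p(34, parts ≤ 10). Computing via the recurrence p(m, j) = p(m, j−1) + p(m−j, j) gives 6912.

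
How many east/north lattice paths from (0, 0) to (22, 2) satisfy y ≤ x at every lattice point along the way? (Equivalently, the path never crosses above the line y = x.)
Number of paths = 252

By the reflection principle (André's argument), the number of monotone paths to (22, 2) with n ≤ m that never go above y = x is C(24, 22) − C(24, 23) = 276 − 24 = 252.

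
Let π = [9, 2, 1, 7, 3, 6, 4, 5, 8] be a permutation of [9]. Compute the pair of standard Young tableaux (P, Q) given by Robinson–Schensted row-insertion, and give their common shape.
P = [1, 3, 4, 5, 8] / [2, 6] / [7] / [9];  Q = [1, 4, 6, 8, 9] / [2, 5] / [3] / [7];  common shape = (5, 2, 1, 1)

Row-insert the values π_1, π_2, … into P one at a time, bumping the leftmost entry strictly greater than the inserted value down to the next row. The recording tableau Q records, in position (i, j), the step at which that cell was added to P.
  Insert 9 (step 1): P = [9];  Q = [1]
  Insert 2 (step 2): P = [2] / [9];  Q = [1] / [2]
  Insert 1 (step 3): P = [1] / [2] / [9];  Q = [1] / [2] / [3]
  Insert 7 (step 4): P = [1, 7] / [2] / [9];  Q = [1, 4] / [2] / [3]
  Insert 3 (step 5): P = [1, 3] / [2, 7] / [9];  Q = [1, 4] / [2, 5] / [3]
  Insert 6 (step 6): P = [1, 3, 6] / [2, 7] / [9];  Q = [1, 4, 6] / [2, 5] / [3]
  Insert 4 (step 7): P = [1, 3, 4] / [2, 6] / [7] / [9];  Q = [1, 4, 6] / [2, 5] / [3] / [7]
  Insert 5 (step 8): P = [1, 3, 4, 5] / [2, 6] / [7] / [9];  Q = [1, 4, 6, 8] / [2, 5] / [3] / [7]
  Insert 8 (step 9): P = [1, 3, 4, 5, 8] / [2, 6] / [7] / [9];  Q = [1, 4, 6, 8, 9] / [2, 5] / [3] / [7]
Final shape: (5, 2, 1, 1).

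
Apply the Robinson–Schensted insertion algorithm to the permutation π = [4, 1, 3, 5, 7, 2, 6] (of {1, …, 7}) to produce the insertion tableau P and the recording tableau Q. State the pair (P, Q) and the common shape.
P = [1, 2, 5, 6] / [3, 7] / [4];  Q = [1, 3, 4, 5] / [2, 7] / [6];  common shape = (4, 2, 1)

Row-insert the values π_1, π_2, … into P one at a time, bumping the leftmost entry strictly greater than the inserted value down to the next row. The recording tableau Q records, in position (i, j), the step at which that cell was added to P.
  Insert 4 (step 1): P = [4];  Q = [1]
  Insert 1 (step 2): P = [1] / [4];  Q = [1] / [2]
  Insert 3 (step 3): P = [1, 3] / [4];  Q = [1, 3] / [2]
  Insert 5 (step 4): P = [1, 3, 5] / [4];  Q = [1, 3, 4] / [2]
  Insert 7 (step 5): P = [1, 3, 5, 7] / [4];  Q = [1, 3, 4, 5] / [2]
  Insert 2 (step 6): P = [1, 2, 5, 7] / [3] / [4];  Q = [1, 3, 4, 5] / [2] / [6]
  Insert 6 (step 7): P = [1, 2, 5, 6] / [3, 7] / [4];  Q = [1, 3, 4, 5] / [2, 7] / [6]
Final shape: (4, 2, 1).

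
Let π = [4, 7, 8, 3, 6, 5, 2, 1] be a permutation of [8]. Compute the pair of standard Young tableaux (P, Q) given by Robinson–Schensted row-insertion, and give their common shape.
P = [1, 5, 8] / [2, 6] / [3] / [4] / [7];  Q = [1, 2, 3] / [4, 5] / [6] / [7] / [8];  common shape = (3, 2, 1, 1, 1)

Row-insert the values π_1, π_2, … into P one at a time, bumping the leftmost entry strictly greater than the inserted value down to the next row. The recording tableau Q records, in position (i, j), the step at which that cell was added to P.
  Insert 4 (step 1): P = [4];  Q = [1]
  Insert 7 (step 2): P = [4, 7];  Q = [1, 2]
  Insert 8 (step 3): P = [4, 7, 8];  Q = [1, 2, 3]
  Insert 3 (step 4): P = [3, 7, 8] / [4];  Q = [1, 2, 3] / [4]
  Insert 6 (step 5): P = [3, 6, 8] / [4, 7];  Q = [1, 2, 3] / [4, 5]
  Insert 5 (step 6): P = [3, 5, 8] / [4, 6] / [7];  Q = [1, 2, 3] / [4, 5] / [6]
  Insert 2 (step 7): P = [2, 5, 8] / [3, 6] / [4] / [7];  Q = [1, 2, 3] / [4, 5] / [6] / [7]
  Insert 1 (step 8): P = [1, 5, 8] / [2, 6] / [3] / [4] / [7];  Q = [1, 2, 3] / [4, 5] / [6] / [7] / [8]
Final shape: (3, 2, 1, 1, 1).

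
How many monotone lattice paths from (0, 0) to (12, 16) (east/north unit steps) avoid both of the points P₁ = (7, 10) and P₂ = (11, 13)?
Number of paths = 14174923

Inclusion–exclusion. Total paths: C(28, 12) = 30421755. Through P₁: C(17, 7)·C(11, 5) = 8984976. Through P₂: C(24, 11)·C(4, 1) = 9984576. Since P₁ is strictly southwest of P₂, a monotone path through both must visit P₁ then P₂; paths through both = C(17, 7)·C(7, 4)·C(4, 1) = 2722720. Avoid both = 30421755 − 8984976 − 9984576 + 2722720 = 14174923.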